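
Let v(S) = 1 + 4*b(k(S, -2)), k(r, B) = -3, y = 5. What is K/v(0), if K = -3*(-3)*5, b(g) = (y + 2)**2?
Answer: 45/197 ≈ 0.22843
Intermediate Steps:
b(g) = 49 (b(g) = (5 + 2)**2 = 7**2 = 49)
K = 45 (K = 9*5 = 45)
v(S) = 197 (v(S) = 1 + 4*49 = 1 + 196 = 197)
K/v(0) = 45/197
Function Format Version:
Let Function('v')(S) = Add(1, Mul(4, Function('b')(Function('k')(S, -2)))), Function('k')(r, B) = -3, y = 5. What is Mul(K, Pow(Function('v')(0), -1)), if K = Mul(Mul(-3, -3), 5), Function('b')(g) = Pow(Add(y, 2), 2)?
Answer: Rational(45, 197) ≈ 0.22843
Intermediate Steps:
Function('b')(g) = 49 (Function('b')(g) = Pow(Add(5, 2), 2) = Pow(7, 2) = 49)
K = 45 (K = Mul(9, 5) = 45)
Function('v')(S) = 197 (Function('v')(S) = Add(1, Mul(4, 49)) = Add(1, 196) = 197)
Mul(K, Pow(Function('v')(0), -1)) = Mul(45, Pow(197, -1)) = Mul(45, Rational(1, 197)) = Rational(45, 197)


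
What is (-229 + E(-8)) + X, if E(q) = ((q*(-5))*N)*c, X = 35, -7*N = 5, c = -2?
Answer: -958/7 ≈ -136.86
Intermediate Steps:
N = -5/7 (N = -⅐*5 = -5/7 ≈ -0.71429)
E(q) = -50*q/7 (E(q) = ((q*(-5))*(-5/7))*(-2) = (-5*q*(-5/7))*(-2) = (25*q/7)*(-2) = -50*q/7)
(-229 + E(-8)) + X = (-229 - 50/7*(-8)) + 35 = (-229 + 400/7) + 35 = -1203/7 + 35 = -958/7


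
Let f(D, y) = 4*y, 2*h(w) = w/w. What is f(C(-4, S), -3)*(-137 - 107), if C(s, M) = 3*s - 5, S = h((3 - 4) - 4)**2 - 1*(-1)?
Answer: 2928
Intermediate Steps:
h(w) = 1/2 (h(w) = (w/w)/2 = (1/2)*1 = 1/2)
S = 5/4 (S = (1/2)**2 - 1*(-1) = 1/4 + 1 = 5/4 ≈ 1.2500)
C(s, M) = -5 + 3*s
f(C(-4, S), -3)*(-137 - 107) = (4*(-3))*(-137 - 107) = -12*(-244) = 2928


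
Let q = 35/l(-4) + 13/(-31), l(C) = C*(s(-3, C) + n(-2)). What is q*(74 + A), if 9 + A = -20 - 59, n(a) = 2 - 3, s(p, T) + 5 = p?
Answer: -4319/558 ≈ -7.7401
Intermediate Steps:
s(p, T) = -5 + p
n(a) = -1
l(C) = -9*C (l(C) = C*((-5 - 3) - 1) = C*(-8 - 1) = C*(-9) = -9*C)
A = -88 (A = -9 + (-20 - 59) = -9 - 79 = -88)
q = 617/1116 (q = 35/((-9*(-4))) + 13/(-31) = 35/36 + 13*(-1/31) = 35*(1/36) - 13/31 = 35/36 - 13/31 = 617/1116 ≈ 0.55287)
q*(74 + A) = 617*(74 - 88)/1116 = (617/1116)*(-14) = -4319/558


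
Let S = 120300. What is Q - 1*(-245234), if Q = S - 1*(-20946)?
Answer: 386480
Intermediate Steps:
Q = 141246 (Q = 120300 - 1*(-20946) = 120300 + 20946 = 141246)
Q - 1*(-245234) = 141246 - 1*(-245234) = 141246 + 245234 = 386480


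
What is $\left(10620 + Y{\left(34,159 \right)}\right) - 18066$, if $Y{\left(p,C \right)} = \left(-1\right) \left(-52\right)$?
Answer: $-7394$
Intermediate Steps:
$Y{\left(p,C \right)} = 52$
$\left(10620 + Y{\left(34,159 \right)}\right) - 18066 = \left(10620 + 52\right) - 18066 = 10672 - 18066 = -7394$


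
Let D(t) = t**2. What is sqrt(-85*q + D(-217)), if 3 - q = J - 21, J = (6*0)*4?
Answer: sqrt(45049) ≈ 212.25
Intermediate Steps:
J = 0 (J = 0*4 = 0)
q = 24 (q = 3 - (0 - 21) = 3 - 1*(-21) = 3 + 21 = 24)
sqrt(-85*q + D(-217)) = sqrt(-85*24 + (-217)**2) = sqrt(-2040 + 47089) = sqrt(45049)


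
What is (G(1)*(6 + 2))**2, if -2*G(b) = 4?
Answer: 256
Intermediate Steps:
G(b) = -2 (G(b) = -1/2*4 = -2)
(G(1)*(6 + 2))**2 = (-2*(6 + 2))**2 = (-2*8)**2 = (-16)**2 = 256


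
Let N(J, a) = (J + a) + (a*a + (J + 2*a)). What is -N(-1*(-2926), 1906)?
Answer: -3644406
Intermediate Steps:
N(J, a) = a² + 2*J + 3*a (N(J, a) = (J + a) + (a² + (J + 2*a)) = (J + a) + (J + a² + 2*a) = a² + 2*J + 3*a)
-N(-1*(-2926), 1906) = -(1906² + 2*(-1*(-2926)) + 3*1906) = -(3632836 + 2*2926 + 5718) = -(3632836 + 5852 + 5718) = -1*3644406 = -3644406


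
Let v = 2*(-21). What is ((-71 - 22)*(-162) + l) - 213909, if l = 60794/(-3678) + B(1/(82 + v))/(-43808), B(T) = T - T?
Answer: -365702674/1839 ≈ -1.9886e+5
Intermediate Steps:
v = -42
B(T) = 0
l = -30397/1839 (l = 60794/(-3678) + 0/(-43808) = 60794*(-1/3678) + 0*(-1/43808) = -30397/1839 + 0 = -30397/1839 ≈ -16.529)
((-71 - 22)*(-162) + l) - 213909 = ((-71 - 22)*(-162) - 30397/1839) - 213909 = (-93*(-162) - 30397/1839) - 213909 = (15066 - 30397/1839) - 213909 = 27675977/1839 - 213909 = -365702674/1839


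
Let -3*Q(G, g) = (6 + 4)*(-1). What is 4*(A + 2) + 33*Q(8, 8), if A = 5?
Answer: 138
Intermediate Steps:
Q(G, g) = 10/3 (Q(G, g) = -(6 + 4)*(-1)/3 = -10*(-1)/3 = -⅓*(-10) = 10/3)
4*(A + 2) + 33*Q(8, 8) = 4*(5 + 2) + 33*(10/3) = 4*7 + 110 = 28 + 110 = 138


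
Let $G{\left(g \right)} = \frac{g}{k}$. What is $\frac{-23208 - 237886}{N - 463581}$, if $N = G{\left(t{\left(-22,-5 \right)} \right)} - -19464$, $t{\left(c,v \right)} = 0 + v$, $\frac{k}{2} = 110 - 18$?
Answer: $\frac{48041296}{81717533} \approx 0.58789$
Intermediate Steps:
$k = 184$ ($k = 2 \left(110 - 18\right) = 2 \cdot 92 = 184$)
$t{\left(c,v \right)} = v$
$G{\left(g \right)} = \frac{g}{184}$
$N = \frac{3581371}{184}$ ($N = \frac{1}{184} \left(-5\right) - -19464 = - \frac{5}{184} + 19464 = \frac{3581371}{184} \approx 19464.0$)
$\frac{-23208 - 237886}{N - 463581} = \frac{-23208 - 237886}{\frac{3581371}{184} - 463581} = - \frac{261094}{- \frac{81717533}{184}} = \left(-261094\right) \left(- \frac{184}{81717533}\right) = \frac{48041296}{81717533}$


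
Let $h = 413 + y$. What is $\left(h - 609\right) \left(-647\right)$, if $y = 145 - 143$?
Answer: $125518$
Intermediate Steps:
$y = 2$ ($y = 145 - 143 = 2$)
$h = 415$ ($h = 413 + 2 = 415$)
$\left(h - 609\right) \left(-647\right) = \left(415 - 609\right) \left(-647\right) = \left(-194\right) \left(-647\right) = 125518$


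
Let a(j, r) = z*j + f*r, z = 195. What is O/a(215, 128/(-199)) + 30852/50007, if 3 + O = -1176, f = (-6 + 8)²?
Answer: 81884020443/139062182647 ≈ 0.58883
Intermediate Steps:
f = 4 (f = 2² = 4)
O = -1179 (O = -3 - 1176 = -1179)
a(j, r) = 4*r + 195*j (a(j, r) = 195*j + 4*r = 4*r + 195*j)
O/a(215, 128/(-199)) + 30852/50007 = -1179/(4*(128/(-199)) + 195*215) + 30852/50007 = -1179/(4*(128*(-1/199)) + 41925) + 30852*(1/50007) = -1179/(4*(-128/199) + 41925) + 10284/16669 = -1179/(-512/199 + 41925) + 10284/16669 = -1179/8342563/199 + 10284/16669 = -1179*199/8342563 + 10284/16669 = -234621/8342563 + 10284/16669 = 81884020443/139062182647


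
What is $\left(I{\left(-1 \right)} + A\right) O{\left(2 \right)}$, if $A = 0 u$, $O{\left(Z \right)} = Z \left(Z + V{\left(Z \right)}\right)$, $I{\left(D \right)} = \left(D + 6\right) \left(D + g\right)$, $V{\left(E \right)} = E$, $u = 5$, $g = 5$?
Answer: $160$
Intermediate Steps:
$I{\left(D \right)} = \left(5 + D\right) \left(6 + D\right)$ ($I{\left(D \right)} = \left(D + 6\right) \left(D + 5\right) = \left(6 + D\right) \left(5 + D\right) = \left(5 + D\right) \left(6 + D\right)$)
$O{\left(Z \right)} = 2 Z^{2}$ ($O{\left(Z \right)} = Z \left(Z + Z\right) = Z 2 Z = 2 Z^{2}$)
$A = 0$ ($A = 0 \cdot 5 = 0$)
$\left(I{\left(-1 \right)} + A\right) O{\left(2 \right)} = \left(\left(30 + \left(-1\right)^{2} + 11 \left(-1\right)\right) + 0\right) 2 \cdot 2^{2} = \left(\left(30 + 1 - 11\right) + 0\right) 2 \cdot 4 = \left(20 + 0\right) 8 = 20 \cdot 8 = 160$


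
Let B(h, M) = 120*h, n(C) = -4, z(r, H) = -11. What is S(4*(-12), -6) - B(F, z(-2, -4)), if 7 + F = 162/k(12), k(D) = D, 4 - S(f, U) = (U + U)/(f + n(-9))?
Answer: -10091/13 ≈ -776.23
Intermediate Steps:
S(f, U) = 4 - 2*U/(-4 + f) (S(f, U) = 4 - (U + U)/(f - 4) = 4 - 2*U/(-4 + f))
F = 13/2 (F = -7 + 162/12 = -7 + 162*(1/12) = -7 + 27/2 = 13/2 ≈ 6.5000)
S(4*(-12), -6) - B(F, z(-2, -4)) = 2*(-8 - 1*(-6) + 2*(4*(-12)))/(-4 + 4*(-12)) - 120*13/2 = 2*(-8 + 6 + 2*(-48))/(-4 - 48) - 1*780 = 2*(-8 + 6 - 96)/(-52) - 780 = 2*(-1/52)*(-98) - 780 = 49/13 - 780 = -10091/13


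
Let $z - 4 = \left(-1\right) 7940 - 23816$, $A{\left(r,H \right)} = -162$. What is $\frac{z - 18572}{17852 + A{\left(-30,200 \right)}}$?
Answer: $- \frac{25162}{8845} \approx -2.8448$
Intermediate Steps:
$z = -31752$ ($z = 4 - 31756 = -31752$)
$\frac{z - 18572}{17852 + A{\left(-30,200 \right)}} = \frac{-31752 - 18572}{17852 - 162} = - \frac{50324}{17690} = \left(-50324\right) \frac{1}{17690} = - \frac{25162}{8845}$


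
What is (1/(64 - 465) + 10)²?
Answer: 16072081/160801 ≈ 99.950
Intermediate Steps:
(1/(64 - 465) + 10)² = (1/(-401) + 10)² = (-1/401 + 10)² = (4009/401)² = 16072081/160801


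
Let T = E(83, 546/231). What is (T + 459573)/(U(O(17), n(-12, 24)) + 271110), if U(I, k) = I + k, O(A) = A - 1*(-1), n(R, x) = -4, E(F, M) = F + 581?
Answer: 460237/271124 ≈ 1.6975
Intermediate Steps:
E(F, M) = 581 + F
O(A) = 1 + A (O(A) = A + 1 = 1 + A)
T = 664 (T = 581 + 83 = 664)
(T + 459573)/(U(O(17), n(-12, 24)) + 271110) = (664 + 459573)/(((1 + 17) - 4) + 271110) = 460237/((18 - 4) + 271110) = 460237/(14 + 271110) = 460237/271124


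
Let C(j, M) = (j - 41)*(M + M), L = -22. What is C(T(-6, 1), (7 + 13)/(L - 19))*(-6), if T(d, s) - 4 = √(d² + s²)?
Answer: -8880/41 + 240*√37/41 ≈ -180.98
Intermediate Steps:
T(d, s) = 4 + √(d² + s²)
C(j, M) = 2*M*(-41 + j) (C(j, M) = (-41 + j)*(2*M) = 2*M*(-41 + j))
C(T(-6, 1), (7 + 13)/(L - 19))*(-6) = (2*((7 + 13)/(-22 - 19))*(-41 + (4 + √((-6)² + 1²))))*(-6) = (2*(20/(-41))*(-41 + (4 + √(36 + 1))))*(-6) = (2*(20*(-1/41))*(-41 + (4 + √37)))*(-6) = (2*(-20/41)*(-37 + √37))*(-6) = (1480/41 - 40*√37/41)*(-6) = -8880/41 + 240*√37/41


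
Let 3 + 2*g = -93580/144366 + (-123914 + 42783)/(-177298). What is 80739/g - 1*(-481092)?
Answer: 17577945852974256/40833199049 ≈ 4.3048e+5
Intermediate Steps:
g = -40833199049/25595803068 (g = -3/2 + (-93580/144366 + (-123914 + 42783)/(-177298))/2 = -3/2 + (-93580*1/144366 - 81131*(-1/177298))/2 = -3/2 + (-46790/72183 + 81131/177298)/2 = -3/2 + (½)*(-2439494447/12797901534) = -3/2 - 2439494447/25595803068 = -40833199049/25595803068 ≈ -1.5953)
80739/g - 1*(-481092) = 80739/(-40833199049/25595803068) - 1*(-481092) = 80739*(-25595803068/40833199049) + 481092 = -2066579543907252/40833199049 + 481092 = 17577945852974256/40833199049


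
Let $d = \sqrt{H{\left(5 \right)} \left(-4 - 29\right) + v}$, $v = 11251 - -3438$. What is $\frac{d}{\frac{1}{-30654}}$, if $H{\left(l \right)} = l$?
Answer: $- 61308 \sqrt{3631} \approx -3.6943 \cdot 10^{6}$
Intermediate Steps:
$v = 14689$ ($v = 11251 + \left(-5093 + 8531\right) = 11251 + 3438 = 14689$)
$d = 2 \sqrt{3631}$ ($d = \sqrt{5 \left(-4 - 29\right) + 14689} = \sqrt{5 \left(-33\right) + 14689} = \sqrt{-165 + 14689} = \sqrt{14524} = 2 \sqrt{3631} \approx 120.52$)
$\frac{d}{\frac{1}{-30654}} = \frac{2 \sqrt{3631}}{\frac{1}{-30654}} = \frac{2 \sqrt{3631}}{- \frac{1}{30654}} = 2 \sqrt{3631} \left(-30654\right) = - 61308 \sqrt{3631}$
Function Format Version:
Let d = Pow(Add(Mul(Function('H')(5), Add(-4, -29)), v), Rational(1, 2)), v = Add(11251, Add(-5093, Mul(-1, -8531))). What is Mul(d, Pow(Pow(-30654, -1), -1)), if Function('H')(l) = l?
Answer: Mul(-61308, Pow(3631, Rational(1, 2))) ≈ -3.6943e+6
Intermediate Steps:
v = 14689 (v = Add(11251, Add(-5093, 8531)) = Add(11251, 3438) = 14689)
d = Mul(2, Pow(3631, Rational(1, 2))) (d = Pow(Add(Mul(5, Add(-4, -29)), 14689), Rational(1, 2)) = Pow(Add(Mul(5, -33), 14689), Rational(1, 2)) = Pow(Add(-165, 14689), Rational(1, 2)) = Pow(14524, Rational(1, 2)) = Mul(2, Pow(3631, Rational(1, 2))) ≈ 120.52)
Mul(d, Pow(Pow(-30654, -1), -1)) = Mul(Mul(2, Pow(3631, Rational(1, 2))), Pow(Pow(-30654, -1), -1)) = Mul(Mul(2, Pow(3631, Rational(1, 2))), Pow(Rational(-1, 30654), -1)) = Mul(Mul(2, Pow(3631, Rational(1, 2))), -30654) = Mul(-61308, Pow(3631, Rational(1, 2)))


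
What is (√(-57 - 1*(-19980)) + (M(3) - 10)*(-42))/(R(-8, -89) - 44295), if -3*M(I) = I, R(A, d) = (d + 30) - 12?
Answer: -33/3169 - √19923/44366 ≈ -0.013595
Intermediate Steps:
R(A, d) = 18 + d (R(A, d) = (30 + d) - 12 = 18 + d)
M(I) = -I/3
(√(-57 - 1*(-19980)) + (M(3) - 10)*(-42))/(R(-8, -89) - 44295) = (√(-57 - 1*(-19980)) + (-⅓*3 - 10)*(-42))/((18 - 89) - 44295) = (√(-57 + 19980) + (-1 - 10)*(-42))/(-71 - 44295) = (√19923 - 11*(-42))/(-44366) = (√19923 + 462)*(-1/44366) = (462 + √19923)*(-1/44366) = -33/3169 - √19923/44366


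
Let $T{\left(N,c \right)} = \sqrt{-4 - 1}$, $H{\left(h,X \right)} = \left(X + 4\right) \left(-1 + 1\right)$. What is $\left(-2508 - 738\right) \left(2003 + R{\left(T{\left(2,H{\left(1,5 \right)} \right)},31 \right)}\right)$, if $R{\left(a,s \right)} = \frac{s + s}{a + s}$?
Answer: $\frac{3246 \left(- 2003 \sqrt{5} + 62155 i\right)}{\sqrt{5} - 31 i} \approx -6.5082 \cdot 10^{6} + 465.85 i$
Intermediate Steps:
$H{\left(h,X \right)} = 0$ ($H{\left(h,X \right)} = \left(4 + X\right) 0 = 0$)
$T{\left(N,c \right)} = i \sqrt{5}$ ($T{\left(N,c \right)} = \sqrt{-5} = i \sqrt{5}$)
$R{\left(a,s \right)} = \frac{2 s}{a + s}$
$\left(-2508 - 738\right) \left(2003 + R{\left(T{\left(2,H{\left(1,5 \right)} \right)},31 \right)}\right) = \left(-2508 - 738\right) \left(2003 + 2 \cdot 31 \frac{1}{i \sqrt{5} + 31}\right) = - 3246 \left(2003 + 2 \cdot 31 \frac{1}{31 + i \sqrt{5}}\right) = - 3246 \left(2003 + \frac{62}{31 + i \sqrt{5}}\right) = -6501738 - \frac{201252}{31 + i \sqrt{5}}$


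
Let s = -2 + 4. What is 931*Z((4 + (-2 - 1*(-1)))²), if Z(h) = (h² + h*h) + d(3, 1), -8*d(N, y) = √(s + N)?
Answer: 150822 - 931*√5/8 ≈ 1.5056e+5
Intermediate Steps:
s = 2
d(N, y) = -√(2 + N)/8
Z(h) = 2*h² - √5/8 (Z(h) = (h² + h*h) - √(2 + 3)/8 = (h² + h²) - √5/8 = 2*h² - √5/8)
931*Z((4 + (-2 - 1*(-1)))²) = 931*(2*((4 + (-2 - 1*(-1)))²)² - √5/8) = 931*(2*((4 + (-2 + 1))²)² - √5/8) = 931*(2*((4 - 1)²)² - √5/8) = 931*(2*(3²)² - √5/8) = 931*(2*9² - √5/8) = 931*(2*81 - √5/8) = 931*(162 - √5/8) = 150822 - 931*√5/8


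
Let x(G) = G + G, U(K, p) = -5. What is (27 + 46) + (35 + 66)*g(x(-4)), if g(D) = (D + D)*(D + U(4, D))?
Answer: 21081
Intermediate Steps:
x(G) = 2*G
g(D) = 2*D*(-5 + D) (g(D) = (D + D)*(D - 5) = (2*D)*(-5 + D) = 2*D*(-5 + D))
(27 + 46) + (35 + 66)*g(x(-4)) = (27 + 46) + (35 + 66)*(2*(2*(-4))*(-5 + 2*(-4))) = 73 + 101*(2*(-8)*(-5 - 8)) = 73 + 101*(2*(-8)*(-13)) = 73 + 101*208 = 73 + 21008 = 21081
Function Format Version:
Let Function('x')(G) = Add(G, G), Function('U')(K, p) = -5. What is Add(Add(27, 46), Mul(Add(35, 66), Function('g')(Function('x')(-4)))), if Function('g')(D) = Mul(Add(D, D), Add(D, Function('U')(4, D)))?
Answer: 21081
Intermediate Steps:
Function('x')(G) = Mul(2, G)
Function('g')(D) = Mul(2, D, Add(-5, D)) (Function('g')(D) = Mul(Add(D, D), Add(D, -5)) = Mul(Mul(2, D), Add(-5, D)) = Mul(2, D, Add(-5, D)))
Add(Add(27, 46), Mul(Add(35, 66), Function('g')(Function('x')(-4)))) = Add(Add(27, 46), Mul(Add(35, 66), Mul(2, Mul(2, -4), Add(-5, Mul(2, -4))))) = Add(73, Mul(101, Mul(2, -8, Add(-5, -8)))) = Add(73, Mul(101, Mul(2, -8, -13))) = Add(73, Mul(101, 208)) = Add(73, 21008) = 21081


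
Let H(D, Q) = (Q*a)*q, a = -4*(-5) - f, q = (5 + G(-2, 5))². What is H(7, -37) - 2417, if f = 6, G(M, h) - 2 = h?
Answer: -77009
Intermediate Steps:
G(M, h) = 2 + h
q = 144 (q = (5 + (2 + 5))² = (5 + 7)² = 12² = 144)
a = 14 (a = -4*(-5) - 1*6 = 20 - 6 = 14)
H(D, Q) = 2016*Q (H(D, Q) = (Q*14)*144 = (14*Q)*144 = 2016*Q)
H(7, -37) - 2417 = 2016*(-37) - 2417 = -74592 - 2417 = -77009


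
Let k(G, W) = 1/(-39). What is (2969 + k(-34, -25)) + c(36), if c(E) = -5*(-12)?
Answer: 118130/39 ≈ 3029.0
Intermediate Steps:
k(G, W) = -1/39
c(E) = 60
(2969 + k(-34, -25)) + c(36) = (2969 - 1/39) + 60 = 115790/39 + 60 = 118130/39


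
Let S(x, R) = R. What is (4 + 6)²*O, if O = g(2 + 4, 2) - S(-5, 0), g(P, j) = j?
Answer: 200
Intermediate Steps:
O = 2 (O = 2 - 1*0 = 2 + 0 = 2)
(4 + 6)²*O = (4 + 6)²*2 = 10²*2 = 100*2 = 200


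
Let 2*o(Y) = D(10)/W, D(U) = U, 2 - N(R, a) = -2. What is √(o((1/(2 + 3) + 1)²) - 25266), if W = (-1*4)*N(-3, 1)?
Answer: 11*I*√3341/4 ≈ 158.95*I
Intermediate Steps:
N(R, a) = 4 (N(R, a) = 2 - 1*(-2) = 2 + 2 = 4)
W = -16 (W = -1*4*4 = -4*4 = -16)
o(Y) = -5/16 (o(Y) = (10/(-16))/2 = (10*(-1/16))/2 = (½)*(-5/8) = -5/16)
√(o((1/(2 + 3) + 1)²) - 25266) = √(-5/16 - 25266) = √(-404261/16) = 11*I*√3341/4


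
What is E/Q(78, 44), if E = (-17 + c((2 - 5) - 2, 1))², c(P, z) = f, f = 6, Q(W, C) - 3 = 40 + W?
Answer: 1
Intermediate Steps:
Q(W, C) = 43 + W (Q(W, C) = 3 + (40 + W) = 43 + W)
c(P, z) = 6
E = 121 (E = (-17 + 6)² = (-11)² = 121)
E/Q(78, 44) = 121/(43 + 78) = 121/121 = 121*(1/121) = 1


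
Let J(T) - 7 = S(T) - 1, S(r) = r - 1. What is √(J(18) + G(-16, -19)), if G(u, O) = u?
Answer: √7 ≈ 2.6458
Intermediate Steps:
S(r) = -1 + r
J(T) = 5 + T (J(T) = 7 + ((-1 + T) - 1) = 7 + (-2 + T) = 5 + T)
√(J(18) + G(-16, -19)) = √((5 + 18) - 16) = √(23 - 16) = √7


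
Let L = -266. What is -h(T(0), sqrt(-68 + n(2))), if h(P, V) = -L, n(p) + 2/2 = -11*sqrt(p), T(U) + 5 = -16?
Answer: -266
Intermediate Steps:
T(U) = -21 (T(U) = -5 - 16 = -21)
n(p) = -1 - 11*sqrt(p)
h(P, V) = 266 (h(P, V) = -1*(-266) = 266)
-h(T(0), sqrt(-68 + n(2))) = -1*266 = -266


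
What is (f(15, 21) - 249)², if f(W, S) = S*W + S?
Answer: 7569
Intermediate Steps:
f(W, S) = S + S*W
(f(15, 21) - 249)² = (21*(1 + 15) - 249)² = (21*16 - 249)² = (336 - 249)² = 87² = 7569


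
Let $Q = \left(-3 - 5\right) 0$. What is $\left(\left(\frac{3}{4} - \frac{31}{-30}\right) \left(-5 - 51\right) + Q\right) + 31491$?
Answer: $\frac{470867}{15} \approx 31391.0$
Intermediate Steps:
$Q = 0$ ($Q = \left(-8\right) 0 = 0$)
$\left(\left(\frac{3}{4} - \frac{31}{-30}\right) \left(-5 - 51\right) + Q\right) + 31491 = \left(\left(\frac{3}{4} - \frac{31}{-30}\right) \left(-5 - 51\right) + 0\right) + 31491 = \left(\left(3 \cdot \frac{1}{4} - - \frac{31}{30}\right) \left(-56\right) + 0\right) + 31491 = \left(\left(\frac{3}{4} + \frac{31}{30}\right) \left(-56\right) + 0\right) + 31491 = \left(\frac{107}{60} \left(-56\right) + 0\right) + 31491 = \left(- \frac{1498}{15} + 0\right) + 31491 = - \frac{1498}{15} + 31491 = \frac{470867}{15}$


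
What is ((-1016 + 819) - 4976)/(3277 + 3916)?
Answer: -5173/7193 ≈ -0.71917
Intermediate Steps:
((-1016 + 819) - 4976)/(3277 + 3916) = (-197 - 4976)/7193 = -5173*1/7193 = -5173/7193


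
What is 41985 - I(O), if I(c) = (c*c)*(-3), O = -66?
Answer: 55053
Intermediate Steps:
I(c) = -3*c² (I(c) = c²*(-3) = -3*c²)
41985 - I(O) = 41985 - (-3)*(-66)² = 41985 - (-3)*4356 = 41985 - 1*(-13068) = 41985 + 13068 = 55053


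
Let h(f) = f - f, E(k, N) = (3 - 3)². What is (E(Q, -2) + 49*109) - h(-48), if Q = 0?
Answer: 5341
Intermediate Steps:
E(k, N) = 0 (E(k, N) = 0² = 0)
h(f) = 0
(E(Q, -2) + 49*109) - h(-48) = (0 + 49*109) - 1*0 = (0 + 5341) + 0 = 5341 + 0 = 5341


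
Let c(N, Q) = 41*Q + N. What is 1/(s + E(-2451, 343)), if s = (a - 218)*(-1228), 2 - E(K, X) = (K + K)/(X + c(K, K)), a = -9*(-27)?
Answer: -102599/3149589004 ≈ -3.2575e-5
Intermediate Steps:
c(N, Q) = N + 41*Q
a = 243
E(K, X) = 2 - 2*K/(X + 42*K) (E(K, X) = 2 - (K + K)/(X + (K + 41*K)) = 2 - 2*K/(X + 42*K))
s = -30700 (s = (243 - 218)*(-1228) = 25*(-1228) = -30700)
1/(s + E(-2451, 343)) = 1/(-30700 + 2*(343 + 41*(-2451))/(343 + 42*(-2451))) = 1/(-30700 + 2*(343 - 100491)/(343 - 102942)) = 1/(-30700 + 2*(-100148)/(-102599)) = 1/(-30700 + 2*(-1/102599)*(-100148)) = 1/(-30700 + 200296/102599) = 1/(-3149589004/102599) = -102599/3149589004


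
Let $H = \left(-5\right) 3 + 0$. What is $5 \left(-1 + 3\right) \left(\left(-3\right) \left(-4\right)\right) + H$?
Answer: $105$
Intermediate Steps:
$H = -15$ ($H = -15 + 0 = -15$)
$5 \left(-1 + 3\right) \left(\left(-3\right) \left(-4\right)\right) + H = 5 \left(-1 + 3\right) \left(\left(-3\right) \left(-4\right)\right) - 15 = 5 \cdot 2 \cdot 12 - 15 = 10 \cdot 12 - 15 = 120 - 15 = 105$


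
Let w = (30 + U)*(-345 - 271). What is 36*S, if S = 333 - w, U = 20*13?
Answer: 6443028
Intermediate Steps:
U = 260
w = -178640 (w = (30 + 260)*(-345 - 271) = 290*(-616) = -178640)
S = 178973 (S = 333 - 1*(-178640) = 333 + 178640 = 178973)
36*S = 36*178973 = 6443028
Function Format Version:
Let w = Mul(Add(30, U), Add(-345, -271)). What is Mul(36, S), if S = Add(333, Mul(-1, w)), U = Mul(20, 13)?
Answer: 6443028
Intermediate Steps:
U = 260
w = -178640 (w = Mul(Add(30, 260), Add(-345, -271)) = Mul(290, -616) = -178640)
S = 178973 (S = Add(333, Mul(-1, -178640)) = Add(333, 178640) = 178973)
Mul(36, S) = Mul(36, 178973) = 6443028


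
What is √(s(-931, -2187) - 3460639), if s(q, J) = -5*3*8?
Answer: I*√3460759 ≈ 1860.3*I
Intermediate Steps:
s(q, J) = -120 (s(q, J) = -15*8 = -120)
√(s(-931, -2187) - 3460639) = √(-120 - 3460639) = √(-3460759) = I*√3460759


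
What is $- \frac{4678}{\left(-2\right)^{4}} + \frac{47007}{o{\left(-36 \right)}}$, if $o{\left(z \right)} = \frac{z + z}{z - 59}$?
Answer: $\frac{246923}{4} \approx 61731.0$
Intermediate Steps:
$o{\left(z \right)} = \frac{2 z}{-59 + z}$
$- \frac{4678}{\left(-2\right)^{4}} + \frac{47007}{o{\left(-36 \right)}} = - \frac{4678}{\left(-2\right)^{4}} + \frac{47007}{2 \left(-36\right) \frac{1}{-59 - 36}} = - \frac{4678}{16} + \frac{47007}{2 \left(-36\right) \frac{1}{-95}} = \left(-4678\right) \frac{1}{16} + \frac{47007}{2 \left(-36\right) \left(- \frac{1}{95}\right)} = - \frac{2339}{8} + \frac{47007}{\frac{72}{95}} = - \frac{2339}{8} + 47007 \cdot \frac{95}{72} = - \frac{2339}{8} + \frac{496185}{8} = \frac{246923}{4}$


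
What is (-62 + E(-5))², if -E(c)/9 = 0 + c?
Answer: 289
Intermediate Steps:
E(c) = -9*c (E(c) = -9*(0 + c) = -9*c)
(-62 + E(-5))² = (-62 - 9*(-5))² = (-62 + 45)² = (-17)² = 289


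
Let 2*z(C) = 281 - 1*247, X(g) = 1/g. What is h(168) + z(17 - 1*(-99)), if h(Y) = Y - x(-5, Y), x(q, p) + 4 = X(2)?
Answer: 377/2 ≈ 188.50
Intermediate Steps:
x(q, p) = -7/2 (x(q, p) = -4 + 1/2 = -4 + ½ = -7/2)
z(C) = 17 (z(C) = (281 - 1*247)/2 = (281 - 247)/2 = (½)*34 = 17)
h(Y) = 7/2 + Y (h(Y) = Y - 1*(-7/2) = Y + 7/2 = 7/2 + Y)
h(168) + z(17 - 1*(-99)) = (7/2 + 168) + 17 = 343/2 + 17 = 377/2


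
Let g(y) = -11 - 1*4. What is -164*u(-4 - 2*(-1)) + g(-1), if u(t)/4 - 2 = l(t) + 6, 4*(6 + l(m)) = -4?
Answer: -671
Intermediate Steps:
l(m) = -7 (l(m) = -6 + (¼)*(-4) = -6 - 1 = -7)
g(y) = -15 (g(y) = -11 - 4 = -15)
u(t) = 4 (u(t) = 8 + 4*(-7 + 6) = 8 + 4*(-1) = 8 - 4 = 4)
-164*u(-4 - 2*(-1)) + g(-1) = -164*4 - 15 = -656 - 15 = -671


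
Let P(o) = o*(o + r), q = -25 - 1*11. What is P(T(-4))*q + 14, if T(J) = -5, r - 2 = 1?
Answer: -346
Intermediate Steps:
r = 3 (r = 2 + 1 = 3)
q = -36 (q = -25 - 11 = -36)
P(o) = o*(3 + o) (P(o) = o*(o + 3) = o*(3 + o))
P(T(-4))*q + 14 = -5*(3 - 5)*(-36) + 14 = -5*(-2)*(-36) + 14 = 10*(-36) + 14 = -360 + 14 = -346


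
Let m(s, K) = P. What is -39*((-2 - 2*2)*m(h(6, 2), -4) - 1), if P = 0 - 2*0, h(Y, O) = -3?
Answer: 39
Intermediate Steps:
P = 0 (P = 0 + 0 = 0)
m(s, K) = 0
-39*((-2 - 2*2)*m(h(6, 2), -4) - 1) = -39*((-2 - 2*2)*0 - 1) = -39*((-2 - 4)*0 - 1) = -39*(-6*0 - 1) = -39*(0 - 1) = -39*(-1) = 39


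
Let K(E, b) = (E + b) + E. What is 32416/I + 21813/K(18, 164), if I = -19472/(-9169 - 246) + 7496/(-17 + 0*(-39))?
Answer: 61819972801/1756095400 ≈ 35.203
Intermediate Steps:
I = -70243816/160055 (I = -19472/(-9415) + 7496/(-17 + 0) = -19472*(-1/9415) + 7496/(-17) = 19472/9415 + 7496*(-1/17) = 19472/9415 - 7496/17 = -70243816/160055 ≈ -438.87)
K(E, b) = b + 2*E
32416/I + 21813/K(18, 164) = 32416/(-70243816/160055) + 21813/(164 + 2*18) = 32416*(-160055/70243816) + 21813/(164 + 36) = -648542860/8780477 + 21813/200 = 61819972801/1756095400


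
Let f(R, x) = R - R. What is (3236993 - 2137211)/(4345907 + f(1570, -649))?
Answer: 1099782/4345907 ≈ 0.25306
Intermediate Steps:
f(R, x) = 0
(3236993 - 2137211)/(4345907 + f(1570, -649)) = (3236993 - 2137211)/(4345907 + 0) = 1099782/4345907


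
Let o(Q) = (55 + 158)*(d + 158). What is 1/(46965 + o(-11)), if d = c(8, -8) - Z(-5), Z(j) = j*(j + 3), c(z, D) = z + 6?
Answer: 1/81471 ≈ 1.2274e-5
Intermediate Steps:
c(z, D) = 6 + z
Z(j) = j*(3 + j)
d = 4 (d = (6 + 8) - (-5)*(3 - 5) = 14 - (-5)*(-2) = 14 - 1*10 = 14 - 10 = 4)
o(Q) = 34506 (o(Q) = (55 + 158)*(4 + 158) = 213*162 = 34506)
1/(46965 + o(-11)) = 1/(46965 + 34506) = 1/81471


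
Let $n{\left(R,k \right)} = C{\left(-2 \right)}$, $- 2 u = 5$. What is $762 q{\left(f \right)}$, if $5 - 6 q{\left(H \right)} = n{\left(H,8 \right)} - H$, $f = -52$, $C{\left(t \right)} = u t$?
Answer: $-6604$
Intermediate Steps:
$u = - \frac{5}{2}$ ($u = \left(- \frac{1}{2}\right) 5 = - \frac{5}{2} \approx -2.5$)
$C{\left(t \right)} = - \frac{5 t}{2}$
$n{\left(R,k \right)} = 5$ ($n{\left(R,k \right)} = \left(- \frac{5}{2}\right) \left(-2\right) = 5$)
$q{\left(H \right)} = \frac{H}{6}$ ($q{\left(H \right)} = \frac{5}{6} - \frac{5 - H}{6} = \frac{5}{6} + \left(- \frac{5}{6} + \frac{H}{6}\right) = \frac{H}{6}$)
$762 q{\left(f \right)} = 762 \cdot \frac{1}{6} \left(-52\right) = 762 \left(- \frac{26}{3}\right) = -6604$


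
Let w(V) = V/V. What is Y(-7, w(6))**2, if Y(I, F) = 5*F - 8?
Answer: 9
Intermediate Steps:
w(V) = 1
Y(I, F) = -8 + 5*F
Y(-7, w(6))**2 = (-8 + 5*1)**2 = (-8 + 5)**2 = (-3)**2 = 9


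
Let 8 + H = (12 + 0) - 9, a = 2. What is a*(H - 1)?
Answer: -12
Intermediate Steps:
H = -5 (H = -8 + ((12 + 0) - 9) = -8 + (12 - 9) = -8 + 3 = -5)
a*(H - 1) = 2*(-5 - 1) = 2*(-6) = -12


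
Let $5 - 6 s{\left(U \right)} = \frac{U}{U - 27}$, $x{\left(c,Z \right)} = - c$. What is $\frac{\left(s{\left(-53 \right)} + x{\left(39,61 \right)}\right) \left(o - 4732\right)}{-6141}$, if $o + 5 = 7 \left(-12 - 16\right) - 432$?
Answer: $- \frac{19714229}{589536} \approx -33.44$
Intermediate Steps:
$s{\left(U \right)} = \frac{5}{6} - \frac{U}{6 \left(-27 + U\right)}$ ($s{\left(U \right)} = \frac{5}{6} - \frac{\frac{1}{U - 27} U}{6} = \frac{5}{6} - \frac{\frac{1}{-27 + U} U}{6} = \frac{5}{6} - \frac{U \frac{1}{-27 + U}}{6} = \frac{5}{6} - \frac{U}{6 \left(-27 + U\right)}$)
$o = -633$ ($o = -5 + \left(7 \left(-12 - 16\right) - 432\right) = -5 + \left(7 \left(-28\right) - 432\right) = -5 - 628 = -633$)
$\frac{\left(s{\left(-53 \right)} + x{\left(39,61 \right)}\right) \left(o - 4732\right)}{-6141} = \frac{\left(\frac{-135 + 4 \left(-53\right)}{6 \left(-27 - 53\right)} - 39\right) \left(-633 - 4732\right)}{-6141} = \left(\frac{-135 - 212}{6 \left(-80\right)} - 39\right) \left(-5365\right) \left(- \frac{1}{6141}\right) = \left(\frac{1}{6} \left(- \frac{1}{80}\right) \left(-347\right) - 39\right) \left(-5365\right) \left(- \frac{1}{6141}\right) = \left(\frac{347}{480} - 39\right) \left(-5365\right) \left(- \frac{1}{6141}\right) = \left(- \frac{18373}{480}\right) \left(-5365\right) \left(- \frac{1}{6141}\right) = \frac{19714229}{96} \left(- \frac{1}{6141}\right) = - \frac{19714229}{589536}$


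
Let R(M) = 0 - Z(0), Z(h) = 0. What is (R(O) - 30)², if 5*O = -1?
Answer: 900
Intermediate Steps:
O = -⅕ (O = (⅕)*(-1) = -⅕ ≈ -0.20000)
R(M) = 0 (R(M) = 0 - 1*0 = 0 + 0 = 0)
(R(O) - 30)² = (0 - 30)² = (-30)² = 900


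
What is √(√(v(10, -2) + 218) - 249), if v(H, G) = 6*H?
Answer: √(-249 + √278) ≈ 15.242*I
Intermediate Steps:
√(√(v(10, -2) + 218) - 249) = √(√(6*10 + 218) - 249) = √(√(60 + 218) - 249) = √(√278 - 249) = √(-249 + √278)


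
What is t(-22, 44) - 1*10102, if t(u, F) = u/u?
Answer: -10101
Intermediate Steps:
t(u, F) = 1
t(-22, 44) - 1*10102 = 1 - 1*10102 = 1 - 10102 = -10101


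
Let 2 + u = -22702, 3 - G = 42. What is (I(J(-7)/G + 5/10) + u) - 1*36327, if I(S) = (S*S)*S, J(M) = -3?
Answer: -1037525481/17576 ≈ -59031.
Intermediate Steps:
G = -39 (G = 3 - 1*42 = 3 - 42 = -39)
u = -22704 (u = -2 - 22702 = -22704)
I(S) = S³ (I(S) = S²*S = S³)
(I(J(-7)/G + 5/10) + u) - 1*36327 = ((-3/(-39) + 5/10)³ - 22704) - 1*36327 = ((-3*(-1/39) + 5*(⅒))³ - 22704) - 36327 = ((1/13 + ½)³ - 22704) - 36327 = ((15/26)³ - 22704) - 36327 = (3375/17576 - 22704) - 36327 = -399042129/17576 - 36327 = -1037525481/17576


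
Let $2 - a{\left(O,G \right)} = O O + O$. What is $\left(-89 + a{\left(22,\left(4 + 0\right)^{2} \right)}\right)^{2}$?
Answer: $351649$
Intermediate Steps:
$a{\left(O,G \right)} = 2 - O - O^{2}$ ($a{\left(O,G \right)} = 2 - \left(O O + O\right) = 2 - \left(O^{2} + O\right) = 2 - \left(O + O^{2}\right) = 2 - O - O^{2}$)
$\left(-89 + a{\left(22,\left(4 + 0\right)^{2} \right)}\right)^{2} = \left(-89 - 504\right)^{2} = \left(-593\right)^{2} = 351649$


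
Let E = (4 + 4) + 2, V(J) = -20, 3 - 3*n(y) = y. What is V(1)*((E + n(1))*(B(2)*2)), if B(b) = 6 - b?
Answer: -5120/3 ≈ -1706.7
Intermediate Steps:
n(y) = 1 - y/3
E = 10 (E = 8 + 2 = 10)
V(1)*((E + n(1))*(B(2)*2)) = -20*(10 + (1 - ⅓*1))*(6 - 1*2)*2 = -20*(10 + (1 - ⅓))*(6 - 2)*2 = -20*(10 + ⅔)*4*2 = -640*8/3 = -20*256/3 = -5120/3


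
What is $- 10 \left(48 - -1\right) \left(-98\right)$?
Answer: $48020$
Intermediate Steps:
$- 10 \left(48 - -1\right) \left(-98\right) = - 10 \left(48 + 1\right) \left(-98\right) = \left(-10\right) 49 \left(-98\right) = \left(-490\right) \left(-98\right) = 48020$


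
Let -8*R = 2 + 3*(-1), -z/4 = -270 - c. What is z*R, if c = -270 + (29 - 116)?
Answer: -87/2 ≈ -43.500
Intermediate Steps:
c = -357 (c = -270 - 87 = -357)
z = -348 (z = -4*(-270 - 1*(-357)) = -4*(-270 + 357) = -4*87 = -348)
R = 1/8 (R = -(2 + 3*(-1))/8 = -(2 - 3)/8 = -1/8*(-1) = 1/8 ≈ 0.12500)
z*R = -348*1/8 = -87/2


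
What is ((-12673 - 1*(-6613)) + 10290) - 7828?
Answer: -3598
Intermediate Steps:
((-12673 - 1*(-6613)) + 10290) - 7828 = ((-12673 + 6613) + 10290) - 7828 = (-6060 + 10290) - 7828 = 4230 - 7828 = -3598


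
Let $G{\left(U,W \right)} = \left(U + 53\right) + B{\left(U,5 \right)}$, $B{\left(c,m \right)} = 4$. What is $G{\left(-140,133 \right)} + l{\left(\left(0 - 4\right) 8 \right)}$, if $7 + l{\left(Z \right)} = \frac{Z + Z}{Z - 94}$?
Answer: $- \frac{5638}{63} \approx -89.492$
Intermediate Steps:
$l{\left(Z \right)} = -7 + \frac{2 Z}{-94 + Z}$ ($l{\left(Z \right)} = -7 + \frac{Z + Z}{Z - 94} = -7 + \frac{2 Z}{-94 + Z}$)
$G{\left(U,W \right)} = 57 + U$ ($G{\left(U,W \right)} = \left(U + 53\right) + 4 = \left(53 + U\right) + 4 = 57 + U$)
$G{\left(-140,133 \right)} + l{\left(\left(0 - 4\right) 8 \right)} = \left(57 - 140\right) + \frac{658 - 5 \left(0 - 4\right) 8}{-94 + \left(0 - 4\right) 8} = -83 + \frac{658 - 5 \left(\left(-4\right) 8\right)}{-94 - 32} = -83 + \frac{658 - -160}{-94 - 32} = -83 + \frac{658 + 160}{-126} = -83 - \frac{409}{63} = - \frac{5638}{63}$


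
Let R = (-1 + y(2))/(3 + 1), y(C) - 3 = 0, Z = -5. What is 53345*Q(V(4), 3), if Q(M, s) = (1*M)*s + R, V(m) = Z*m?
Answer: -6348055/2 ≈ -3.1740e+6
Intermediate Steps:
y(C) = 3 (y(C) = 3 + 0 = 3)
R = ½ (R = (-1 + 3)/(3 + 1) = 2/4 = 2*(¼) = ½ ≈ 0.50000)
V(m) = -5*m
Q(M, s) = ½ + M*s (Q(M, s) = (1*M)*s + ½ = M*s + ½ = ½ + M*s)
53345*Q(V(4), 3) = 53345*(½ - 5*4*3) = 53345*(½ - 20*3) = 53345*(½ - 60) = 53345*(-119/2) = -6348055/2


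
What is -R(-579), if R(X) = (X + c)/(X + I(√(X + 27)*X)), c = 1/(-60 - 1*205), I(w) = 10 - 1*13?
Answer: -76718/77115 ≈ -0.99485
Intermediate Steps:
I(w) = -3 (I(w) = 10 - 13 = -3)
c = -1/265 (c = 1/(-60 - 205) = 1/(-265) = -1/265 ≈ -0.0037736)
R(X) = (-1/265 + X)/(-3 + X) (R(X) = (X - 1/265)/(X - 3) = (-1/265 + X)/(-3 + X))
-R(-579) = -(-1/265 - 579)/(-3 - 579) = -(-153436)/((-582)*265) = -(-1)*(-153436)/(582*265) = -1*76718/77115 = -76718/77115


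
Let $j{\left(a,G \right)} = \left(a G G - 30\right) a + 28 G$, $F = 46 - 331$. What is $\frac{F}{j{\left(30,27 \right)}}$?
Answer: $- \frac{5}{11508} \approx -0.00043448$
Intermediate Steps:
$F = -285$
$j{\left(a,G \right)} = 28 G + a \left(-30 + a G^{2}\right)$ ($j{\left(a,G \right)} = \left(G a G - 30\right) a + 28 G = \left(a G^{2} - 30\right) a + 28 G = \left(-30 + a G^{2}\right) a + 28 G = a \left(-30 + a G^{2}\right) + 28 G = 28 G + a \left(-30 + a G^{2}\right)$)
$\frac{F}{j{\left(30,27 \right)}} = - \frac{285}{\left(-30\right) 30 + 28 \cdot 27 + 27^{2} \cdot 30^{2}} = - \frac{285}{-900 + 756 + 729 \cdot 900} = - \frac{285}{-900 + 756 + 656100} = - \frac{285}{655956} = \left(-285\right) \frac{1}{655956} = - \frac{5}{11508}$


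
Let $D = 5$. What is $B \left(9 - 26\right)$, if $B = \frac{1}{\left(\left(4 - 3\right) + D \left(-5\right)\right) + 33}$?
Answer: $- \frac{17}{9} \approx -1.8889$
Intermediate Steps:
$B = \frac{1}{9}$ ($B = \frac{1}{\left(\left(4 - 3\right) + 5 \left(-5\right)\right) + 33} = \frac{1}{\left(1 - 25\right) + 33} = \frac{1}{-24 + 33} = \frac{1}{9} \approx 0.11111$)
$B \left(9 - 26\right) = \frac{9 - 26}{9} = \frac{1}{9} \left(-17\right) = - \frac{17}{9}$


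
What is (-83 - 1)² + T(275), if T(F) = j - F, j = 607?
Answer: 7388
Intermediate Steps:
T(F) = 607 - F
(-83 - 1)² + T(275) = (-83 - 1)² + (607 - 1*275) = (-84)² + (607 - 275) = 7056 + 332 = 7388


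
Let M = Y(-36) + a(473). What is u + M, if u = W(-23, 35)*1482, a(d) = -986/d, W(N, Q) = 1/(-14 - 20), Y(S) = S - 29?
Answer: -889920/8041 ≈ -110.67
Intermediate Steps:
Y(S) = -29 + S
W(N, Q) = -1/34 (W(N, Q) = 1/(-34) = -1/34)
u = -741/17 (u = -1/34*1482 = -741/17 ≈ -43.588)
M = -31731/473 (M = (-29 - 36) - 986/473 = -65 - 986*1/473 = -65 - 986/473 = -31731/473 ≈ -67.085)
u + M = -741/17 - 31731/473 = -889920/8041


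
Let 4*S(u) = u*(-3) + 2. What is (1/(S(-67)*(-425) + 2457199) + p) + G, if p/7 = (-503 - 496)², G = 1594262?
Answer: 83593450918153/9742521 ≈ 8.5803e+6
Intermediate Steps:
p = 6986007 (p = 7*(-503 - 496)² = 7*(-999)² = 7*998001 = 6986007)
S(u) = ½ - 3*u/4 (S(u) = (u*(-3) + 2)/4 = (-3*u + 2)/4 = (2 - 3*u)/4 = ½ - 3*u/4)
(1/(S(-67)*(-425) + 2457199) + p) + G = (1/((½ - ¾*(-67))*(-425) + 2457199) + 6986007) + 1594262 = (1/((½ + 201/4)*(-425) + 2457199) + 6986007) + 1594262 = (1/((203/4)*(-425) + 2457199) + 6986007) + 1594262 = (1/(-86275/4 + 2457199) + 6986007) + 1594262 = (1/(9742521/4) + 6986007) + 1594262 = (4/9742521 + 6986007) + 1594262 = 68061319903651/9742521 + 1594262 = 83593450918153/9742521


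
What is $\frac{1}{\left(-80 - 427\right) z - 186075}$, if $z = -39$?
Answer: $- \frac{1}{166302} \approx -6.0132 \cdot 10^{-6}$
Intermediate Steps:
$\frac{1}{\left(-80 - 427\right) z - 186075} = \frac{1}{\left(-80 - 427\right) \left(-39\right) - 186075} = \frac{1}{\left(-507\right) \left(-39\right) - 186075} = \frac{1}{19773 - 186075} = \frac{1}{-166302} = - \frac{1}{166302}$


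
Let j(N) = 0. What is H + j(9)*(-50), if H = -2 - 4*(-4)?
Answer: 14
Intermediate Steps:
H = 14 (H = -2 + 16 = 14)
H + j(9)*(-50) = 14 + 0*(-50) = 14 + 0 = 14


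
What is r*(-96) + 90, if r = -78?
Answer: 7578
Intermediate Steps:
r*(-96) + 90 = -78*(-96) + 90 = 7488 + 90 = 7578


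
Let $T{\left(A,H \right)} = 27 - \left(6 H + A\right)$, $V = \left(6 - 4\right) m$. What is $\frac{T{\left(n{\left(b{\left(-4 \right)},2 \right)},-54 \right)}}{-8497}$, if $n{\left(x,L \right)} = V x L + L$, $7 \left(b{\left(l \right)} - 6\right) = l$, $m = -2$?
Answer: $- \frac{2747}{59479} \approx -0.046184$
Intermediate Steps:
$b{\left(l \right)} = 6 + \frac{l}{7}$
$V = -4$ ($V = \left(6 - 4\right) \left(-2\right) = 2 \left(-2\right) = -4$)
$n{\left(x,L \right)} = L - 4 L x$ ($n{\left(x,L \right)} = - 4 x L + L = - 4 L x + L = L - 4 L x$)
$T{\left(A,H \right)} = 27 - A - 6 H$ ($T{\left(A,H \right)} = 27 - \left(A + 6 H\right) = 27 - A - 6 H$)
$\frac{T{\left(n{\left(b{\left(-4 \right)},2 \right)},-54 \right)}}{-8497} = \frac{27 - 2 \left(1 - 4 \left(6 + \frac{1}{7} \left(-4\right)\right)\right) - -324}{-8497} = \left(27 - 2 \left(1 - 4 \left(6 - \frac{4}{7}\right)\right) + 324\right) \left(- \frac{1}{8497}\right) = \left(27 - 2 \left(1 - \frac{152}{7}\right) + 324\right) \left(- \frac{1}{8497}\right) = \left(27 - 2 \left(- \frac{145}{7}\right) + 324\right) \left(- \frac{1}{8497}\right) = \left(27 - - \frac{290}{7} + 324\right) \left(- \frac{1}{8497}\right) = \left(27 + \frac{290}{7} + 324\right) \left(- \frac{1}{8497}\right) = \frac{2747}{7} \left(- \frac{1}{8497}\right) = - \frac{2747}{59479}$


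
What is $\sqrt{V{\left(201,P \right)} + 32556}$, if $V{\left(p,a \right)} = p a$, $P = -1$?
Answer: $3 \sqrt{3595} \approx 179.88$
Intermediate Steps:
$V{\left(p,a \right)} = a p$
$\sqrt{V{\left(201,P \right)} + 32556} = \sqrt{\left(-1\right) 201 + 32556} = \sqrt{-201 + 32556} = \sqrt{32355} = 3 \sqrt{3595}$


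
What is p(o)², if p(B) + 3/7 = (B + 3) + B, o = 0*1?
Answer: 324/49 ≈ 6.6122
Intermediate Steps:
o = 0
p(B) = 18/7 + 2*B (p(B) = -3/7 + ((B + 3) + B) = -3/7 + ((3 + B) + B) = -3/7 + (3 + 2*B) = 18/7 + 2*B)
p(o)² = (18/7 + 2*0)² = (18/7 + 0)² = (18/7)² = 324/49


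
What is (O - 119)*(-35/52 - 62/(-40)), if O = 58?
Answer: -3477/65 ≈ -53.492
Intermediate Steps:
(O - 119)*(-35/52 - 62/(-40)) = (58 - 119)*(-35/52 - 62/(-40)) = -61*(-35*1/52 - 62*(-1/40)) = -61*(-35/52 + 31/20) = -61*57/65 = -3477/65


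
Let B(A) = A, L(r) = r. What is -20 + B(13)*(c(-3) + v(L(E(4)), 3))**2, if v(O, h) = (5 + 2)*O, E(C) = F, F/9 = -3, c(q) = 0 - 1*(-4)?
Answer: 444905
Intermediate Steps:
c(q) = 4 (c(q) = 0 + 4 = 4)
F = -27 (F = 9*(-3) = -27)
E(C) = -27
v(O, h) = 7*O
-20 + B(13)*(c(-3) + v(L(E(4)), 3))**2 = -20 + 13*(4 + 7*(-27))**2 = -20 + 13*(4 - 189)**2 = -20 + 13*(-185)**2 = -20 + 13*34225 = -20 + 444925 = 444905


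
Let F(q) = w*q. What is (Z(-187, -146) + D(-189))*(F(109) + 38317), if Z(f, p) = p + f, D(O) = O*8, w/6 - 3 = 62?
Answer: -149125815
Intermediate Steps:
w = 390 (w = 18 + 6*62 = 18 + 372 = 390)
D(O) = 8*O
F(q) = 390*q
Z(f, p) = f + p
(Z(-187, -146) + D(-189))*(F(109) + 38317) = ((-187 - 146) + 8*(-189))*(390*109 + 38317) = (-333 - 1512)*(42510 + 38317) = -1845*80827 = -149125815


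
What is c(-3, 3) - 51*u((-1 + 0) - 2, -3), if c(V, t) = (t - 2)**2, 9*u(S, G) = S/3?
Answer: 20/3 ≈ 6.6667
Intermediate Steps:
u(S, G) = S/27 (u(S, G) = (S/3)/9 = S/27)
c(V, t) = (-2 + t)**2
c(-3, 3) - 51*u((-1 + 0) - 2, -3) = (-2 + 3)**2 - 17*((-1 + 0) - 2)/9 = 1**2 - 17*(-1 - 2)/9 = 1 - 17*(-3)/9 = 1 - 51*(-1/9) = 1 + 17/3 = 20/3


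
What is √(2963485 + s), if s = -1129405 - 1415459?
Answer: √418621 ≈ 647.01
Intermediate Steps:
s = -2544864
√(2963485 + s) = √(2963485 - 2544864) = √418621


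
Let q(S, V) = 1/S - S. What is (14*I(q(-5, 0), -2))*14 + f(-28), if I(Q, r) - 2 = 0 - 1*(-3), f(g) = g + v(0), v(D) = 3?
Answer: 955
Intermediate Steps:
f(g) = 3 + g (f(g) = g + 3 = 3 + g)
I(Q, r) = 5 (I(Q, r) = 2 + (0 - 1*(-3)) = 2 + (0 + 3) = 2 + 3 = 5)
(14*I(q(-5, 0), -2))*14 + f(-28) = (14*5)*14 + (3 - 28) = 70*14 - 25 = 980 - 25 = 955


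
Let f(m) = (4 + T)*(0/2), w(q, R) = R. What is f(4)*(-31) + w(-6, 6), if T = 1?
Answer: 6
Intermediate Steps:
f(m) = 0 (f(m) = (4 + 1)*(0/2) = 5*(0*(1/2)) = 5*0 = 0)
f(4)*(-31) + w(-6, 6) = 0*(-31) + 6 = 0 + 6 = 6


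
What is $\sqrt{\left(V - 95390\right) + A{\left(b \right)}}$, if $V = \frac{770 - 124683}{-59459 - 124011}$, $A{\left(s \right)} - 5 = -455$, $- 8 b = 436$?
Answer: $\frac{i \sqrt{3226070593537890}}{183470} \approx 309.58 i$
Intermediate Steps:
$b = - \frac{109}{2}$ ($b = \left(- \frac{1}{8}\right) 436 = - \frac{109}{2} \approx -54.5$)
$A{\left(s \right)} = -450$ ($A{\left(s \right)} = 5 - 455 = -450$)
$V = \frac{123913}{183470}$ ($V = - \frac{123913}{-183470} = \left(-123913\right) \left(- \frac{1}{183470}\right) = \frac{123913}{183470} \approx 0.67539$)
$\sqrt{\left(V - 95390\right) + A{\left(b \right)}} = \sqrt{\left(\frac{123913}{183470} - 95390\right) - 450} = \sqrt{- \frac{17501079387}{183470} - 450} = \sqrt{- \frac{17583640887}{183470}} = \frac{i \sqrt{3226070593537890}}{183470}$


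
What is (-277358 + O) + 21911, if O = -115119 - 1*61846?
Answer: -432412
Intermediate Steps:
O = -176965 (O = -115119 - 61846 = -176965)
(-277358 + O) + 21911 = (-277358 - 176965) + 21911 = -454323 + 21911 = -432412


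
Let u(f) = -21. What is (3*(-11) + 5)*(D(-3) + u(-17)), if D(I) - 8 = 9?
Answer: 112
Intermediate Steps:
D(I) = 17 (D(I) = 8 + 9 = 17)
(3*(-11) + 5)*(D(-3) + u(-17)) = (3*(-11) + 5)*(17 - 21) = (-33 + 5)*(-4) = -28*(-4) = 112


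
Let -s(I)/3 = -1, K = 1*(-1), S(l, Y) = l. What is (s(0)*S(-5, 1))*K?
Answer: 15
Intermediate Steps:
K = -1
s(I) = 3 (s(I) = -3*(-1) = 3)
(s(0)*S(-5, 1))*K = (3*(-5))*(-1) = -15*(-1) = 15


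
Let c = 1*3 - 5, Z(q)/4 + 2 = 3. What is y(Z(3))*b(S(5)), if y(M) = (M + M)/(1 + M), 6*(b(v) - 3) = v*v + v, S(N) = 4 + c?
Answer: 32/5 ≈ 6.4000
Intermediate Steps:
Z(q) = 4 (Z(q) = -8 + 4*3 = -8 + 12 = 4)
c = -2 (c = 3 - 5 = -2)
S(N) = 2 (S(N) = 4 - 2 = 2)
b(v) = 3 + v/6 + v²/6 (b(v) = 3 + (v*v + v)/6 = 3 + (v² + v)/6 = 3 + (v + v²)/6 = 3 + (v/6 + v²/6) = 3 + v/6 + v²/6)
y(M) = 2*M/(1 + M) (y(M) = (2*M)/(1 + M) = 2*M/(1 + M))
y(Z(3))*b(S(5)) = (2*4/(1 + 4))*(3 + (⅙)*2 + (⅙)*2²) = (2*4/5)*(3 + ⅓ + (⅙)*4) = (2*4*(⅕))*(3 + ⅓ + ⅔) = (8/5)*4 = 32/5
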